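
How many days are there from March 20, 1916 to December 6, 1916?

March 1916: 31 − 20 = 11 days remain.
Then April (30), May (31), June (30), July (31), August (31), September (30), October (31), November (30): 30 + 31 + 30 + 31 + 31 + 30 + 31 + 30 = 244 days.
December 1–6, 1916: 6 days.
Total: 11 + 244 + 6 = 261 days.

261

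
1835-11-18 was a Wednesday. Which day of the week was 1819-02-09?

Count forward from the earlier date (February 9, 1819) to the later (November 18, 1835):
Day-of-year of February 9, 1819: 40.
Day-of-year of November 18, 1835: 322.
1819 has 365 days, so 365 − 40 = 325 days remain in 1819.
Full years 1820–1834: 11 common + 4 leap = 11×365 + 4×366 = 5479 days.
Total: 325 + 5479 + 322 = 6126 days.
6126 mod 7 = 1, so 1 day before Wednesday is Tuesday.

Tuesday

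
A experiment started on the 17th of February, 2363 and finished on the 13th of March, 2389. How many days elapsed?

9521

Day-of-year of February 17, 2363: 48.
Day-of-year of March 13, 2389: 72.
2363 has 365 days, so 365 − 48 = 317 days remain in 2363.
Full years 2364–2388: 18 common + 7 leap = 18×365 + 7×366 = 9132 days.
Total: 317 + 9132 + 72 = 9521 days.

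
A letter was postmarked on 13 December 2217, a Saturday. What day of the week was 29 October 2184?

Count forward from the earlier date (October 29, 2184) to the later (December 13, 2217):
From October 29, 2184 to October 29, 2217: 33 years, of which 7 contain a Feb 29 — 26×365 + 7×366 = 12052 days.
(2200 is not a leap year (divisible by 100 but not 400).)
October 2217: 31 − 29 = 2 days remain.
Then November (30): 30 days.
December 1–13, 2217: 13 days.
Residual: 45 days.
Total: 12097 days.
12097 mod 7 = 1, so 1 day before Saturday is Friday.

Friday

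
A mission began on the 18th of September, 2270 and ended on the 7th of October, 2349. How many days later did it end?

28873

Day-of-year of September 18, 2270: 261.
Day-of-year of October 7, 2349: 280.
2270 has 365 days, so 365 − 261 = 104 days remain in 2270.
Full years 2271–2348: 59 common + 19 leap = 59×365 + 19×366 = 28489 days.
Total: 104 + 28489 + 280 = 28873 days.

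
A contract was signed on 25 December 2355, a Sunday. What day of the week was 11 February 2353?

Wednesday

Count forward from the earlier date (February 11, 2353) to the later (December 25, 2355):
Day-of-year of February 11, 2353: 42.
Day-of-year of December 25, 2355: 359.
2353 has 365 days, so 365 − 42 = 323 days remain in 2353.
Full years: 2354: 365. Sum = 365.
Total: 323 + 365 + 359 = 1047 days.
1047 mod 7 = 4, so 4 days before Sunday is Wednesday.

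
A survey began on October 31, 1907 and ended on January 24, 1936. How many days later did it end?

From October 31, 1907 to October 31, 1935: 28 years, of which 7 contain a Feb 29 — 21×365 + 7×366 = 10227 days.
October 1935: 31 − 31 = 0 days remain.
Then November (30), December (31): 30 + 31 = 61 days.
January 1–24, 1936: 24 days.
Residual: 85 days.
Total: 10312 days.

10312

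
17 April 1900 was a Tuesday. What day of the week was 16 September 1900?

April 1900: 30 − 17 = 13 days remain.
Then May (31), June (30), July (31), August (31): 31 + 30 + 31 + 31 = 123 days.
September 1–16, 1900: 16 days.
Total: 13 + 123 + 16 = 152 days.
152 mod 7 = 5, so 5 days after Tuesday is Sunday.

Sunday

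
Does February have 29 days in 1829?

1829 is not a leap year.

No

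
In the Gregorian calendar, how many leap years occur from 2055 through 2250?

47

Years divisible by 4: 2056, 2060, …, 2248 — 49 in all.
Of these, 2100, 2200 are divisible by 100 but not 400, so not leap.
Leap years: 49 − 2 = 47.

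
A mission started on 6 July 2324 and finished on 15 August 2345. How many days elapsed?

Day-of-year of July 6, 2324: 188.
Day-of-year of August 15, 2345: 227.
2324 has 366 days, so 366 − 188 = 178 days remain in 2324.
Full years 2325–2344: 15 common + 5 leap = 15×365 + 5×366 = 7305 days.
Total: 178 + 7305 + 227 = 7710 days.

7710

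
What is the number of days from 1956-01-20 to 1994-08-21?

14093

Day-of-year of January 20, 1956: 20.
Day-of-year of August 21, 1994: 233.
1956 has 366 days, so 366 − 20 = 346 days remain in 1956.
Full years 1957–1993: 28 common + 9 leap = 28×365 + 9×366 = 13514 days.
Total: 346 + 13514 + 233 = 14093 days.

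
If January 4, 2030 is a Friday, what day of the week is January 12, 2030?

Within January 2030: 12 − 4 = 8 days.
8 mod 7 = 1, so 1 day after Friday is Saturday.

Saturday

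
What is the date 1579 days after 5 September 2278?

1 January 2283

Count 1579 days after September 5, 2278:
Day-of-year of September 5, 2278: 248.
Day-of-year of January 1, 2283: 1.
2278 has 365 days, so 365 − 248 = 117 days remain in 2278.
Full years: 2279: 365; 2280: 366; 2281: 365; 2282: 365. Sum = 1461.
Total: 117 + 1461 + 1 = 1579 days.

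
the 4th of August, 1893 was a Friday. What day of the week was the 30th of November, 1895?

Day-of-year of August 4, 1893: 216.
Day-of-year of November 30, 1895: 334.
1893 has 365 days, so 365 − 216 = 149 days remain in 1893.
Full years: 1894: 365. Sum = 365.
Total: 149 + 365 + 334 = 848 days.
848 mod 7 = 1, so 1 day after Friday is Saturday.

Saturday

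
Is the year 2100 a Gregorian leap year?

2100 is not a leap year (divisible by 100 but not 400).

No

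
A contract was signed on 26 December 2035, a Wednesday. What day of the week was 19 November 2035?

Count forward from the earlier date (November 19, 2035) to the later (December 26, 2035):
November 2035: 30 − 19 = 11 days remain.
December 1–26, 2035: 26 days.
Total: 11 + 26 = 37 days.
37 mod 7 = 2, so 2 days before Wednesday is Monday.

Monday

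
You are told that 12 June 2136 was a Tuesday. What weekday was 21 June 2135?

Tuesday

Count forward from the earlier date (June 21, 2135) to the later (June 12, 2136):
Day-of-year of June 21, 2135: 172.
Day-of-year of June 12, 2136: 164.
2135 has 365 days, so 365 − 172 = 193 days remain in 2135.
Total: 193 + 164 = 357 days.
357 is a multiple of 7, so 21 June 2135 falls on the same weekday: Tuesday.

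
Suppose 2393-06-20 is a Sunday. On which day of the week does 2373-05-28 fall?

Monday

Count forward from the earlier date (May 28, 2373) to the later (June 20, 2393):
Day-of-year of May 28, 2373: 148.
Day-of-year of June 20, 2393: 171.
2373 has 365 days, so 365 − 148 = 217 days remain in 2373.
Full years 2374–2392: 14 common + 5 leap = 14×365 + 5×366 = 6940 days.
Total: 217 + 6940 + 171 = 7328 days.
7328 mod 7 = 6, so 6 days before Sunday is Monday.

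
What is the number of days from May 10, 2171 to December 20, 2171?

May 2171: 31 − 10 = 21 days remain.
Then June (30), July (31), August (31), September (30), October (31), November (30): 30 + 31 + 31 + 30 + 31 + 30 = 183 days.
December 1–20, 2171: 20 days.
Total: 21 + 183 + 20 = 224 days.

224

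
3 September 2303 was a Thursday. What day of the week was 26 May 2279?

Monday

Count forward from the earlier date (May 26, 2279) to the later (September 3, 2303):
From May 26, 2279 to May 26, 2303: 24 years, of which 5 contain a Feb 29 — 19×365 + 5×366 = 8765 days.
(2300 is not a leap year (divisible by 100 but not 400).)
May 2303: 31 − 26 = 5 days remain.
Then June (30), July (31), August (31): 30 + 31 + 31 = 92 days.
September 1–3, 2303: 3 days.
Residual: 100 days.
Total: 8865 days.
8865 mod 7 = 3, so 3 days before Thursday is Monday.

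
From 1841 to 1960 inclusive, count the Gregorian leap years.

29

Years divisible by 4: 1844, 1848, …, 1960 — 30 in all.
Of these, 1900 is divisible by 100 but not 400, so not leap.
Leap years: 30 − 1 = 29.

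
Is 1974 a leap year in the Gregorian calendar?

1974 is not a leap year.

No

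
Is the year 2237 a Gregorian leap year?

2237 is not a leap year.

No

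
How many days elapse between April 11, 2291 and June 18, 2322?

11390

From April 11, 2291 to April 11, 2322: 31 years, of which 7 contain a Feb 29 — 24×365 + 7×366 = 11322 days.
(2300 is not a leap year (divisible by 100 but not 400).)
April 2322: 30 − 11 = 19 days remain.
Then May (31): 31 days.
June 1–18, 2322: 18 days.
Residual: 68 days.
Total: 11390 days.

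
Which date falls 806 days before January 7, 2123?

October 23, 2120

Count 806 days before January 7, 2123:
October 23, 2120 → October 23, 2121: 365 days.
October 23, 2121 → October 23, 2122: 365 days.
October 2122: 31 − 23 = 8 days remain.
Then November (30), December (31): 30 + 31 = 61 days.
January 1–7, 2123: 7 days.
Residual: 76 days.
Total: 806 days.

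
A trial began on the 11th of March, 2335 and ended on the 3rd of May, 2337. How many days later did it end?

March 11, 2335 → March 11, 2336: 366 days (2336 is a leap year).
March 11, 2336 → March 11, 2337: 365 days.
March 2337: 31 − 11 = 20 days remain.
Then April (30): 30 days.
May 1–3, 2337: 3 days.
Residual: 53 days.
Total: 784 days.

784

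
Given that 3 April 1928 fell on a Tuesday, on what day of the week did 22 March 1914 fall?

Count forward from the earlier date (March 22, 1914) to the later (April 3, 1928):
Day-of-year of March 22, 1914: 81.
Day-of-year of April 3, 1928: 94.
1914 has 365 days, so 365 − 81 = 284 days remain in 1914.
Full years 1915–1927: 10 common + 3 leap = 10×365 + 3×366 = 4748 days.
Total: 284 + 4748 + 94 = 5126 days.
5126 mod 7 = 2, so 2 days before Tuesday is Sunday.

Sunday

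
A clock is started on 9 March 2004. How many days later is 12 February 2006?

705

March 2004: 31 − 9 = 22 days remain.
Then 22 full months totalling 671 days.
February 1–12, 2006: 12 days (2006 is not a leap year).
Total: 22 + 671 + 12 = 705 days.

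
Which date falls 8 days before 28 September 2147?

20 September 2147

Count 8 days before September 28, 2147:
Within September 2147: 28 − 20 = 8 days.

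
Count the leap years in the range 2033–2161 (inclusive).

31

Years divisible by 4: 2036, 2040, …, 2160 — 32 in all.
Of these, 2100 is divisible by 100 but not 400, so not leap.
Leap years: 32 − 1 = 31.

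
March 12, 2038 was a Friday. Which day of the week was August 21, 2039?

Sunday

Day-of-year of March 12, 2038: 71.
Day-of-year of August 21, 2039: 233.
2038 has 365 days, so 365 − 71 = 294 days remain in 2038.
Total: 294 + 233 = 527 days.
527 mod 7 = 2, so 2 days after Friday is Sunday.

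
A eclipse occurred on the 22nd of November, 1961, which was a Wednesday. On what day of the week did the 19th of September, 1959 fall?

Saturday

Count forward from the earlier date (September 19, 1959) to the later (November 22, 1961):
September 1959: 30 − 19 = 11 days remain.
Then 25 full months totalling 762 days.
November 1–22, 1961: 22 days.
Total: 11 + 762 + 22 = 795 days.
795 mod 7 = 4, so 4 days before Wednesday is Saturday.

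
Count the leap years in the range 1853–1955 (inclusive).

24

Years divisible by 4: 1856, 1860, …, 1952 — 25 in all.
Of these, 1900 is divisible by 100 but not 400, so not leap.
Leap years: 25 − 1 = 24.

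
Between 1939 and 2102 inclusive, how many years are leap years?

40

Years divisible by 4: 1940, 1944, …, 2100 — 41 in all.
Of these, 2100 is divisible by 100 but not 400, so not leap.
2000 is divisible by 400, so still leap.
Leap years: 41 − 1 = 40.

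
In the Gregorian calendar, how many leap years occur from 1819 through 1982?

40

Years divisible by 4: 1820, 1824, …, 1980 — 41 in all.
Of these, 1900 is divisible by 100 but not 400, so not leap.
Leap years: 41 − 1 = 40.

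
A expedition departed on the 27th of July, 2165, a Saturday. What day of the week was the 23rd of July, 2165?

Tuesday

Count forward from the earlier date (July 23, 2165) to the later (July 27, 2165):
Within July 2165: 27 − 23 = 4 days.
4 mod 7 = 4, so 4 days before Saturday is Tuesday.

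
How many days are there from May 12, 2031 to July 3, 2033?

783

May 12, 2031 → May 12, 2032: 366 days (2032 is a leap year).
May 12, 2032 → May 12, 2033: 365 days.
May 2033: 31 − 12 = 19 days remain.
Then June (30): 30 days.
July 1–3, 2033: 3 days.
Residual: 52 days.
Total: 783 days.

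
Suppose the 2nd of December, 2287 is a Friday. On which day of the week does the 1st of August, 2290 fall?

December 2, 2287 → December 2, 2288: 366 days (2288 is a leap year).
December 2, 2288 → December 2, 2289: 365 days.
December 2289: 31 − 2 = 29 days remain.
Then January (31), February 2290 (28), March (31), April (30), May (31), June (30), July (31): 31 + 28 + 31 + 30 + 31 + 30 + 31 = 212 days.
August 1, 2290: 1 day.
Residual: 242 days.
Total: 973 days.
973 is a multiple of 7, so the 1st of August, 2290 falls on the same weekday: Friday.

Friday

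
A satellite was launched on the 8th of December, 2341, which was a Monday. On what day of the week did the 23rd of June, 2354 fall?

From December 8, 2341 to December 8, 2353: 12 years, of which 3 contain a Feb 29 — 9×365 + 3×366 = 4383 days.
December 2353: 31 − 8 = 23 days remain.
Then January (31), February 2354 (28), March (31), April (30), May (31): 31 + 28 + 31 + 30 + 31 = 151 days.
June 1–23, 2354: 23 days.
Residual: 197 days.
Total: 4580 days.
4580 mod 7 = 2, so 2 days after Monday is Wednesday.

Wednesday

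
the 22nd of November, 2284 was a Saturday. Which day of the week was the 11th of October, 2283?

Thursday

Count forward from the earlier date (October 11, 2283) to the later (November 22, 2284):
October 11, 2283 → October 11, 2284: 366 days (2284 is a leap year).
October 2284: 31 − 11 = 20 days remain.
November 1–22, 2284: 22 days.
Residual: 42 days.
Total: 408 days.
408 mod 7 = 2, so 2 days before Saturday is Thursday.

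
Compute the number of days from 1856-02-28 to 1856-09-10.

February 1856: 29 − 28 = 1 day remains (1856 is a leap year, so February has 29 days).
Then March (31), April (30), May (31), June (30), July (31), August (31): 31 + 30 + 31 + 30 + 31 + 31 = 184 days.
September 1–10, 1856: 10 days.
Total: 1 + 184 + 10 = 195 days.

195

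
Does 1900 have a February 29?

1900 is not a leap year (divisible by 100 but not 400).

No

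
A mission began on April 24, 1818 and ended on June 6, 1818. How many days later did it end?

43

April 1818: 30 − 24 = 6 days remain.
Then May (31): 31 days.
June 1–6, 1818: 6 days.
Total: 6 + 31 + 6 = 43 days.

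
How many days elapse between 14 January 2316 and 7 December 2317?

January 2316: 31 − 14 = 17 days remain.
Then 22 full months totalling 669 days.
December 1–7, 2317: 7 days.
Total: 17 + 669 + 7 = 693 days.

693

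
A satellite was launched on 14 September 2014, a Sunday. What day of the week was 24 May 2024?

Friday

Day-of-year of September 14, 2014: 257.
Day-of-year of May 24, 2024: 145.
2014 has 365 days, so 365 − 257 = 108 days remain in 2014.
Full years 2015–2023: 7 common + 2 leap = 7×365 + 2×366 = 3287 days.
Total: 108 + 3287 + 145 = 3540 days.
3540 mod 7 = 5, so 5 days after Sunday is Friday.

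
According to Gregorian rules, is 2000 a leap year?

2000 is a leap year (divisible by 400).

Yes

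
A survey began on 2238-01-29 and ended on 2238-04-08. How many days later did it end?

69

January 2238: 31 − 29 = 2 days remain.
Then February 2238 (28), March (31): 28 + 31 = 59 days.
April 1–8, 2238: 8 days.
Total: 2 + 59 + 8 = 69 days.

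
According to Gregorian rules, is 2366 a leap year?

No

2366 is not a leap year.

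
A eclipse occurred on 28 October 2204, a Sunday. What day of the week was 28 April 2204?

Saturday

Count forward from the earlier date (April 28, 2204) to the later (October 28, 2204):
April 2204: 30 − 28 = 2 days remain.
Then May (31), June (30), July (31), August (31), September (30): 31 + 30 + 31 + 31 + 30 = 153 days.
October 1–28, 2204: 28 days.
Total: 2 + 153 + 28 = 183 days.
183 mod 7 = 1, so 1 day before Sunday is Saturday.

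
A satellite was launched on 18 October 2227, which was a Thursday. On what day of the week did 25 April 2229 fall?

Saturday

October 2227: 31 − 18 = 13 days remain.
Then 17 full months totalling 517 days.
April 1–25, 2229: 25 days.
Total: 13 + 517 + 25 = 555 days.
555 mod 7 = 2, so 2 days after Thursday is Saturday.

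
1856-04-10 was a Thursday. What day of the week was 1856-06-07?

April 1856: 30 − 10 = 20 days remain.
Then May (31): 31 days.
June 1–7, 1856: 7 days.
Total: 20 + 31 + 7 = 58 days.
58 mod 7 = 2, so 2 days after Thursday is Saturday.

Saturday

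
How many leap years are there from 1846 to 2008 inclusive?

Years divisible by 4: 1848, 1852, …, 2008 — 41 in all.
Of these, 1900 is divisible by 100 but not 400, so not leap.
2000 is divisible by 400, so still leap.
Leap years: 41 − 1 = 40.

40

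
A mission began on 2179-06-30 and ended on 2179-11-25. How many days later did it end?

148

June 2179: 30 − 30 = 0 days remain.
Then July (31), August (31), September (30), October (31): 31 + 31 + 30 + 31 = 123 days.
November 1–25, 2179: 25 days.
Total: 0 + 123 + 25 = 148 days.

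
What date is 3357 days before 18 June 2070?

9 April 2061

Count 3357 days before June 18, 2070:
From April 9, 2061 to April 9, 2070: 9 years, of which 2 contain a Feb 29 — 7×365 + 2×366 = 3287 days.
April 2070: 30 − 9 = 21 days remain.
Then May (31): 31 days.
June 1–18, 2070: 18 days.
Residual: 70 days.
Total: 3357 days.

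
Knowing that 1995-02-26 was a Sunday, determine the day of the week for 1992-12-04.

Friday

Count forward from the earlier date (December 4, 1992) to the later (February 26, 1995):
Day-of-year of December 4, 1992: 339.
Day-of-year of February 26, 1995: 57.
1992 has 366 days, so 366 − 339 = 27 days remain in 1992.
Full years: 1993: 365; 1994: 365. Sum = 730.
Total: 27 + 730 + 57 = 814 days.
814 mod 7 = 2, so 2 days before Sunday is Friday.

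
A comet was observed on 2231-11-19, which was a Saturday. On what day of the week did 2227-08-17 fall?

Count forward from the earlier date (August 17, 2227) to the later (November 19, 2231):
Day-of-year of August 17, 2227: 229.
Day-of-year of November 19, 2231: 323.
2227 has 365 days, so 365 − 229 = 136 days remain in 2227.
Full years: 2228: 366; 2229: 365; 2230: 365. Sum = 1096.
Total: 136 + 1096 + 323 = 1555 days.
1555 mod 7 = 1, so 1 day before Saturday is Friday.

Friday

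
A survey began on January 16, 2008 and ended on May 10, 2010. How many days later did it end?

Day-of-year of January 16, 2008: 16.
Day-of-year of May 10, 2010: 130.
2008 has 366 days, so 366 − 16 = 350 days remain in 2008.
Full years: 2009: 365. Sum = 365.
Total: 350 + 365 + 130 = 845 days.

845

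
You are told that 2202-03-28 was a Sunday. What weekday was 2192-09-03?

Monday

Count forward from the earlier date (September 3, 2192) to the later (March 28, 2202):
Day-of-year of September 3, 2192: 247.
Day-of-year of March 28, 2202: 87.
2192 has 366 days, so 366 − 247 = 119 days remain in 2192.
Full years 2193–2201: 8 common + 1 leap = 8×365 + 1×366 = 3286 days.
Total: 119 + 3286 + 87 = 3492 days.
3492 mod 7 = 6, so 6 days before Sunday is Monday.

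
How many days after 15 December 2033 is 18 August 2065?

11569

Day-of-year of December 15, 2033: 349.
Day-of-year of August 18, 2065: 230.
2033 has 365 days, so 365 − 349 = 16 days remain in 2033.
Full years 2034–2064: 23 common + 8 leap = 23×365 + 8×366 = 11323 days.
Total: 16 + 11323 + 230 = 11569 days.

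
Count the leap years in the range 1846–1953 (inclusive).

Years divisible by 4: 1848, 1852, …, 1952 — 27 in all.
Of these, 1900 is divisible by 100 but not 400, so not leap.
Leap years: 27 − 1 = 26.

26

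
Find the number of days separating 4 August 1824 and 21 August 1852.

10244

Day-of-year of August 4, 1824: 217.
Day-of-year of August 21, 1852: 234.
1824 has 366 days, so 366 − 217 = 149 days remain in 1824.
Full years 1825–1851: 21 common + 6 leap = 21×365 + 6×366 = 9861 days.
Total: 149 + 9861 + 234 = 10244 days.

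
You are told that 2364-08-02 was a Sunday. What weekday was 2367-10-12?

Thursday

August 2, 2364 → August 2, 2365: 365 days.
August 2, 2365 → August 2, 2366: 365 days.
August 2, 2366 → August 2, 2367: 365 days.
August 2367: 31 − 2 = 29 days remain.
Then September (30): 30 days.
October 1–12, 2367: 12 days.
Residual: 71 days.
Total: 1166 days.
1166 mod 7 = 4, so 4 days after Sunday is Thursday.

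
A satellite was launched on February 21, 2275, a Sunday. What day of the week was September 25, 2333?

Day-of-year of February 21, 2275: 52.
Day-of-year of September 25, 2333: 268.
2275 has 365 days, so 365 − 52 = 313 days remain in 2275.
Full years 2276–2332: 43 common + 14 leap = 43×365 + 14×366 = 20819 days.
Total: 313 + 20819 + 268 = 21400 days.
21400 mod 7 = 1, so 1 day after Sunday is Monday.

Monday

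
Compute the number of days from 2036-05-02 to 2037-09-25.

511

May 2036: 31 − 2 = 29 days remain.
Then 15 full months totalling 457 days.
September 1–25, 2037: 25 days.
Total: 29 + 457 + 25 = 511 days.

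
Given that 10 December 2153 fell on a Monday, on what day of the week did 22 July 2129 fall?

Friday

Count forward from the earlier date (July 22, 2129) to the later (December 10, 2153):
Day-of-year of July 22, 2129: 203.
Day-of-year of December 10, 2153: 344.
2129 has 365 days, so 365 − 203 = 162 days remain in 2129.
Full years 2130–2152: 17 common + 6 leap = 17×365 + 6×366 = 8401 days.
Total: 162 + 8401 + 344 = 8907 days.
8907 mod 7 = 3, so 3 days before Monday is Friday.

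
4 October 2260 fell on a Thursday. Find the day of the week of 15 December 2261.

October 4, 2260 → October 4, 2261: 365 days.
October 2261: 31 − 4 = 27 days remain.
Then November (30): 30 days.
December 1–15, 2261: 15 days.
Residual: 72 days.
Total: 437 days.
437 mod 7 = 3, so 3 days after Thursday is Sunday.

Sunday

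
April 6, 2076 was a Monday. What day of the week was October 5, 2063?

Friday

Count forward from the earlier date (October 5, 2063) to the later (April 6, 2076):
From October 5, 2063 to October 5, 2075: 12 years, of which 3 contain a Feb 29 — 9×365 + 3×366 = 4383 days.
October 2075: 31 − 5 = 26 days remain.
Then November (30), December (31), January (31), February 2076 (29), March (31): 30 + 31 + 31 + 29 + 31 = 152 days.
April 1–6, 2076: 6 days.
Residual: 184 days.
Total: 4567 days.
4567 mod 7 = 3, so 3 days before Monday is Friday.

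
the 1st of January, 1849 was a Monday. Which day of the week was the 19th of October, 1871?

Day-of-year of January 1, 1849: 1.
Day-of-year of October 19, 1871: 292.
1849 has 365 days, so 365 − 1 = 364 days remain in 1849.
Full years 1850–1870: 16 common + 5 leap = 16×365 + 5×366 = 7670 days.
Total: 364 + 7670 + 292 = 8326 days.
8326 mod 7 = 3, so 3 days after Monday is Thursday.

Thursday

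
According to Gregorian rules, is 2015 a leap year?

2015 is not a leap year.

No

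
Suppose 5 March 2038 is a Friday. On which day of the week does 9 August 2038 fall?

March 2038: 31 − 5 = 26 days remain.
Then April (30), May (31), June (30), July (31): 30 + 31 + 30 + 31 = 122 days.
August 1–9, 2038: 9 days.
Total: 26 + 122 + 9 = 157 days.
157 mod 7 = 3, so 3 days after Friday is Monday.

Monday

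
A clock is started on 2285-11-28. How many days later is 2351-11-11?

24088

Day-of-year of November 28, 2285: 332.
Day-of-year of November 11, 2351: 315.
2285 has 365 days, so 365 − 332 = 33 days remain in 2285.
Full years 2286–2350: 50 common + 15 leap = 50×365 + 15×366 = 23740 days.
Total: 33 + 23740 + 315 = 24088 days.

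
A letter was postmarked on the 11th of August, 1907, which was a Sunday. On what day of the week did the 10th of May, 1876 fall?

Count forward from the earlier date (May 10, 1876) to the later (August 11, 1907):
Day-of-year of May 10, 1876: 131.
Day-of-year of August 11, 1907: 223.
1876 has 366 days, so 366 − 131 = 235 days remain in 1876.
Full years 1877–1906: 24 common + 6 leap = 24×365 + 6×366 = 10956 days.
Total: 235 + 10956 + 223 = 11414 days.
11414 mod 7 = 4, so 4 days before Sunday is Wednesday.

Wednesday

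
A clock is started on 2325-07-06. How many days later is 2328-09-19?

1171

July 6, 2325 → July 6, 2326: 365 days.
July 6, 2326 → July 6, 2327: 365 days.
July 6, 2327 → July 6, 2328: 366 days (2328 is a leap year).
July 2328: 31 − 6 = 25 days remain.
Then August (31): 31 days.
September 1–19, 2328: 19 days.
Residual: 75 days.
Total: 1171 days.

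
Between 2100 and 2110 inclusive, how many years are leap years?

Years divisible by 4 in [2100, 2110]: 2100, 2104, 2108.
Of these, 2100 is divisible by 100 but not 400, so not leap.
Leap years: 3 − 1 = 2.

2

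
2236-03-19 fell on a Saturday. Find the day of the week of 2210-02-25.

Count forward from the earlier date (February 25, 2210) to the later (March 19, 2236):
From February 25, 2210 to February 25, 2236: 26 years, of which 6 contain a Feb 29 — 20×365 + 6×366 = 9496 days.
February 2236: 29 − 25 = 4 days remain (2236 is a leap year, so February has 29 days).
March 1–19, 2236: 19 days.
Residual: 23 days.
Total: 9519 days.
9519 mod 7 = 6, so 6 days before Saturday is Sunday.

Sunday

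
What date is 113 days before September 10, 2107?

May 20, 2107

Count 113 days before September 10, 2107:
May 2107: 31 − 20 = 11 days remain.
Then June (30), July (31), August (31): 30 + 31 + 31 = 92 days.
September 1–10, 2107: 10 days.
Total: 11 + 92 + 10 = 113 days.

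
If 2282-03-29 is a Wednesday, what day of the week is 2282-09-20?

Wednesday

March 2282: 31 − 29 = 2 days remain.
Then April (30), May (31), June (30), July (31), August (31): 30 + 31 + 30 + 31 + 31 = 153 days.
September 1–20, 2282: 20 days.
Total: 2 + 153 + 20 = 175 days.
175 is a multiple of 7, so 2282-09-20 falls on the same weekday: Wednesday.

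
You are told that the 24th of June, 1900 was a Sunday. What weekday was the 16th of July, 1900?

June 1900: 30 − 24 = 6 days remain.
July 1–16, 1900: 16 days.
Total: 6 + 16 = 22 days.
22 mod 7 = 1, so 1 day after Sunday is Monday.

Monday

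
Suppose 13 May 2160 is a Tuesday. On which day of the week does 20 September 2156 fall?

Count forward from the earlier date (September 20, 2156) to the later (May 13, 2160):
September 20, 2156 → September 20, 2157: 365 days.
September 20, 2157 → September 20, 2158: 365 days.
September 20, 2158 → September 20, 2159: 365 days.
September 2159: 30 − 20 = 10 days remain.
Then October (31), November (30), December (31), January (31), February 2160 (29), March (31), April (30): 31 + 30 + 31 + 31 + 29 + 31 + 30 = 213 days.
May 1–13, 2160: 13 days.
Residual: 236 days.
Total: 1331 days.
1331 mod 7 = 1, so 1 day before Tuesday is Monday.

Monday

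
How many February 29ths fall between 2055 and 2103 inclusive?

11

Years divisible by 4 in [2055, 2103]: 2056, 2060, 2064, 2068, 2072, 2076, 2080, 2084, 2088, 2092, 2096, 2100.
Of these, 2100 is divisible by 100 but not 400, so not leap.
Leap years: 12 − 1 = 11.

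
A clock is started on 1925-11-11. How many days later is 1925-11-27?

16

Within November 1925: 27 − 11 = 16 days.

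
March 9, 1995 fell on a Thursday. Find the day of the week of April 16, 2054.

Thursday

From March 9, 1995 to March 9, 2054: 59 years, of which 15 contain a Feb 29 — 44×365 + 15×366 = 21550 days.
(2000 is a leap year (divisible by 400).)
March 2054: 31 − 9 = 22 days remain.
April 1–16, 2054: 16 days.
Residual: 38 days.
Total: 21588 days.
21588 is a multiple of 7, so April 16, 2054 falls on the same weekday: Thursday.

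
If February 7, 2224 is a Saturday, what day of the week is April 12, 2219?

Monday

Count forward from the earlier date (April 12, 2219) to the later (February 7, 2224):
April 12, 2219 → April 12, 2220: 366 days (2220 is a leap year).
April 12, 2220 → April 12, 2221: 365 days.
April 12, 2221 → April 12, 2222: 365 days.
April 12, 2222 → April 12, 2223: 365 days.
April 2223: 30 − 12 = 18 days remain.
Then 9 full months totalling 276 days.
February 1–7, 2224: 7 days (2224 is a leap year).
Residual: 301 days.
Total: 1762 days.
1762 mod 7 = 5, so 5 days before Saturday is Monday.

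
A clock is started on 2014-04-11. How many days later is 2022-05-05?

From April 11, 2014 to April 11, 2022: 8 years, of which 2 contain a Feb 29 — 6×365 + 2×366 = 2922 days.
April 2022: 30 − 11 = 19 days remain.
May 1–5, 2022: 5 days.
Residual: 24 days.
Total: 2946 days.

2946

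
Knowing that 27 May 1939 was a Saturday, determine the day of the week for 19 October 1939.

Thursday

May 1939: 31 − 27 = 4 days remain.
Then June (30), July (31), August (31), September (30): 30 + 31 + 31 + 30 = 122 days.
October 1–19, 1939: 19 days.
Total: 4 + 122 + 19 = 145 days.
145 mod 7 = 5, so 5 days after Saturday is Thursday.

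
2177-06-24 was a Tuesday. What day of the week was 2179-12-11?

Day-of-year of June 24, 2177: 175.
Day-of-year of December 11, 2179: 345.
2177 has 365 days, so 365 − 175 = 190 days remain in 2177.
Full years: 2178: 365. Sum = 365.
Total: 190 + 365 + 345 = 900 days.
900 mod 7 = 4, so 4 days after Tuesday is Saturday.

Saturday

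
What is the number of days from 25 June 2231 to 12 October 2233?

840

Day-of-year of June 25, 2231: 176.
Day-of-year of October 12, 2233: 285.
2231 has 365 days, so 365 − 176 = 189 days remain in 2231.
Full years: 2232: 366. Sum = 366.
Total: 189 + 366 + 285 = 840 days.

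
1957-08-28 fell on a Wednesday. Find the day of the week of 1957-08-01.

Count forward from the earlier date (August 1, 1957) to the later (August 28, 1957):
Within August 1957: 28 − 1 = 27 days.
27 mod 7 = 6, so 6 days before Wednesday is Thursday.

Thursday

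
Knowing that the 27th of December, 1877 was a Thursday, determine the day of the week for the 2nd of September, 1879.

December 27, 1877 → December 27, 1878: 365 days.
December 1878: 31 − 27 = 4 days remain.
Then January (31), February 1879 (28), March (31), April (30), May (31), June (30), July (31), August (31): 31 + 28 + 31 + 30 + 31 + 30 + 31 + 31 = 243 days.
September 1–2, 1879: 2 days.
Residual: 249 days.
Total: 614 days.
614 mod 7 = 5, so 5 days after Thursday is Tuesday.

Tuesday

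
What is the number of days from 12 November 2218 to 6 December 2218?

24

November 2218: 30 − 12 = 18 days remain.
December 1–6, 2218: 6 days.
Total: 18 + 6 = 24 days.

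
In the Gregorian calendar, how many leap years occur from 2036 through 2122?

21

Years divisible by 4: 2036, 2040, …, 2120 — 22 in all.
Of these, 2100 is divisible by 100 but not 400, so not leap.
Leap years: 22 − 1 = 21.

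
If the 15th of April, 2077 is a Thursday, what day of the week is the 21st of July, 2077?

April 2077: 30 − 15 = 15 days remain.
Then May (31), June (30): 31 + 30 = 61 days.
July 1–21, 2077: 21 days.
Total: 15 + 61 + 21 = 97 days.
97 mod 7 = 6, so 6 days after Thursday is Wednesday.

Wednesday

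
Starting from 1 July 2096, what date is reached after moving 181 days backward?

2 January 2096

Count 181 days before July 1, 2096:
January 2096: 31 − 2 = 29 days remain.
Then February 2096 (29), March (31), April (30), May (31), June (30): 29 + 31 + 30 + 31 + 30 = 151 days.
July 1, 2096: 1 day.
Total: 29 + 151 + 1 = 181 days.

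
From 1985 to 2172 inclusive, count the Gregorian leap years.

Years divisible by 4: 1988, 1992, …, 2172 — 47 in all.
Of these, 2100 is divisible by 100 but not 400, so not leap.
2000 is divisible by 400, so still leap.
Leap years: 47 − 1 = 46.

46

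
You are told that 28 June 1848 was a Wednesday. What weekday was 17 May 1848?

Count forward from the earlier date (May 17, 1848) to the later (June 28, 1848):
May 1848: 31 − 17 = 14 days remain.
June 1–28, 1848: 28 days.
Total: 14 + 28 = 42 days.
42 is a multiple of 7, so 17 May 1848 falls on the same weekday: Wednesday.

Wednesday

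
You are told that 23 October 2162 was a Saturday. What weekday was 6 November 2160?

Thursday

Count forward from the earlier date (November 6, 2160) to the later (October 23, 2162):
November 6, 2160 → November 6, 2161: 365 days.
November 2161: 30 − 6 = 24 days remain.
Then 10 full months totalling 304 days.
October 1–23, 2162: 23 days.
Residual: 351 days.
Total: 716 days.
716 mod 7 = 2, so 2 days before Saturday is Thursday.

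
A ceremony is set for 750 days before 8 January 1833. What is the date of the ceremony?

20 December 1830

Count 750 days before January 8, 1833:
Day-of-year of December 20, 1830: 354.
Day-of-year of January 8, 1833: 8.
1830 has 365 days, so 365 − 354 = 11 days remain in 1830.
Full years: 1831: 365; 1832: 366. Sum = 731.
Total: 11 + 731 + 8 = 750 days.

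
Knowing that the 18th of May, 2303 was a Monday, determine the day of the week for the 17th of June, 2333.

Day-of-year of May 18, 2303: 138.
Day-of-year of June 17, 2333: 168.
2303 has 365 days, so 365 − 138 = 227 days remain in 2303.
Full years 2304–2332: 21 common + 8 leap = 21×365 + 8×366 = 10593 days.
Total: 227 + 10593 + 168 = 10988 days.
10988 mod 7 = 5, so 5 days after Monday is Saturday.

Saturday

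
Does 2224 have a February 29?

Yes

2224 is a leap year.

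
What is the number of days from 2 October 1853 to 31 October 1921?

24865

Day-of-year of October 2, 1853: 275.
Day-of-year of October 31, 1921: 304.
1853 has 365 days, so 365 − 275 = 90 days remain in 1853.
Full years 1854–1920: 51 common + 16 leap = 51×365 + 16×366 = 24471 days.
Total: 90 + 24471 + 304 = 24865 days.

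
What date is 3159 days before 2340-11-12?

2332-03-20

Count 3159 days before November 12, 2340:
From March 20, 2332 to March 20, 2340: 8 years, of which 2 contain a Feb 29 — 6×365 + 2×366 = 2922 days.
March 2340: 31 − 20 = 11 days remain.
Then April (30), May (31), June (30), July (31), August (31), September (30), October (31): 30 + 31 + 30 + 31 + 31 + 30 + 31 = 214 days.
November 1–12, 2340: 12 days.
Residual: 237 days.
Total: 3159 days.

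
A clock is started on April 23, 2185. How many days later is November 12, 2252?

24674

Day-of-year of April 23, 2185: 113.
Day-of-year of November 12, 2252: 317.
2185 has 365 days, so 365 − 113 = 252 days remain in 2185.
Full years 2186–2251: 51 common + 15 leap = 51×365 + 15×366 = 24105 days.
Total: 252 + 24105 + 317 = 24674 days.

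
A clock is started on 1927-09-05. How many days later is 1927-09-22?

17

Within September 1927: 22 − 5 = 17 days.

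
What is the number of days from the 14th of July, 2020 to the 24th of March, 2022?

618

July 14, 2020 → July 14, 2021: 365 days.
July 2021: 31 − 14 = 17 days remain.
Then August (31), September (30), October (31), November (30), December (31), January (31), February 2022 (28): 31 + 30 + 31 + 30 + 31 + 31 + 28 = 212 days.
March 1–24, 2022: 24 days.
Residual: 253 days.
Total: 618 days.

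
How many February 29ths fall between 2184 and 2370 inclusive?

45

Years divisible by 4: 2184, 2188, …, 2368 — 47 in all.
Of these, 2200, 2300 are divisible by 100 but not 400, so not leap.
Leap years: 47 − 2 = 45.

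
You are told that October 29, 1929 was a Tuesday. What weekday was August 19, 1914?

Count forward from the earlier date (August 19, 1914) to the later (October 29, 1929):
Day-of-year of August 19, 1914: 231.
Day-of-year of October 29, 1929: 302.
1914 has 365 days, so 365 − 231 = 134 days remain in 1914.
Full years 1915–1928: 10 common + 4 leap = 10×365 + 4×366 = 5114 days.
Total: 134 + 5114 + 302 = 5550 days.
5550 mod 7 = 6, so 6 days before Tuesday is Wednesday.

Wednesday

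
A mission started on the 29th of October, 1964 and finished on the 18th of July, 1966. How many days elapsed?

627

October 29, 1964 → October 29, 1965: 365 days.
October 1965: 31 − 29 = 2 days remain.
Then November (30), December (31), January (31), February 1966 (28), March (31), April (30), May (31), June (30): 30 + 31 + 31 + 28 + 31 + 30 + 31 + 30 = 242 days.
July 1–18, 1966: 18 days.
Residual: 262 days.
Total: 627 days.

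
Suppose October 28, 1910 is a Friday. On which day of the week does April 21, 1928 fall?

Day-of-year of October 28, 1910: 301.
Day-of-year of April 21, 1928: 112.
1910 has 365 days, so 365 − 301 = 64 days remain in 1910.
Full years 1911–1927: 13 common + 4 leap = 13×365 + 4×366 = 6209 days.
Total: 64 + 6209 + 112 = 6385 days.
6385 mod 7 = 1, so 1 day after Friday is Saturday.

Saturday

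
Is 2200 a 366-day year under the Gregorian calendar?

No

2200 is not a leap year (divisible by 100 but not 400).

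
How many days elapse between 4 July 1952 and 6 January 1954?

551

July 1952: 31 − 4 = 27 days remain.
Then 17 full months totalling 518 days.
January 1–6, 1954: 6 days.
Total: 27 + 518 + 6 = 551 days.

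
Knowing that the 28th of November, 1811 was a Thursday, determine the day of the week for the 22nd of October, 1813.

Day-of-year of November 28, 1811: 332.
Day-of-year of October 22, 1813: 295.
1811 has 365 days, so 365 − 332 = 33 days remain in 1811.
Full years: 1812: 366. Sum = 366.
Total: 33 + 366 + 295 = 694 days.
694 mod 7 = 1, so 1 day after Thursday is Friday.

Friday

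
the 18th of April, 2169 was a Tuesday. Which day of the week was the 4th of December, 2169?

April 2169: 30 − 18 = 12 days remain.
Then May (31), June (30), July (31), August (31), September (30), October (31), November (30): 31 + 30 + 31 + 31 + 30 + 31 + 30 = 214 days.
December 1–4, 2169: 4 days.
Total: 12 + 214 + 4 = 230 days.
230 mod 7 = 6, so 6 days after Tuesday is Monday.

Monday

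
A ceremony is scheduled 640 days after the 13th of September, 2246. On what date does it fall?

the 14th of June, 2248

Count 640 days after September 13, 2246:
September 2246: 30 − 13 = 17 days remain.
Then 20 full months totalling 609 days.
June 1–14, 2248: 14 days.
Total: 17 + 609 + 14 = 640 days.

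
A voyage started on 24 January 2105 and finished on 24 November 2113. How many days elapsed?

3226

Day-of-year of January 24, 2105: 24.
Day-of-year of November 24, 2113: 328.
2105 has 365 days, so 365 − 24 = 341 days remain in 2105.
Full years 2106–2112: 5 common + 2 leap = 5×365 + 2×366 = 2557 days.
Total: 341 + 2557 + 328 = 3226 days.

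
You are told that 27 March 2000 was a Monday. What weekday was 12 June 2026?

Day-of-year of March 27, 2000: 87.
Day-of-year of June 12, 2026: 163.
2000 has 366 days, so 366 − 87 = 279 days remain in 2000.
Full years 2001–2025: 19 common + 6 leap = 19×365 + 6×366 = 9131 days.
Total: 279 + 9131 + 163 = 9573 days.
9573 mod 7 = 4, so 4 days after Monday is Friday.

Friday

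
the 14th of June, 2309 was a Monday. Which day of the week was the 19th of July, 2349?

Tuesday

Day-of-year of June 14, 2309: 165.
Day-of-year of July 19, 2349: 200.
2309 has 365 days, so 365 − 165 = 200 days remain in 2309.
Full years 2310–2348: 29 common + 10 leap = 29×365 + 10×366 = 14245 days.
Total: 200 + 14245 + 200 = 14645 days.
14645 mod 7 = 1, so 1 day after Monday is Tuesday.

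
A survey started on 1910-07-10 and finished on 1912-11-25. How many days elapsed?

869

July 10, 1910 → July 10, 1911: 365 days.
July 10, 1911 → July 10, 1912: 366 days (1912 is a leap year).
July 1912: 31 − 10 = 21 days remain.
Then August (31), September (30), October (31): 31 + 30 + 31 = 92 days.
November 1–25, 1912: 25 days.
Residual: 138 days.
Total: 869 days.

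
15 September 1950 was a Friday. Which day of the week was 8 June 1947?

Sunday

Count forward from the earlier date (June 8, 1947) to the later (September 15, 1950):
Day-of-year of June 8, 1947: 159.
Day-of-year of September 15, 1950: 258.
1947 has 365 days, so 365 − 159 = 206 days remain in 1947.
Full years: 1948: 366; 1949: 365. Sum = 731.
Total: 206 + 731 + 258 = 1195 days.
1195 mod 7 = 5, so 5 days before Friday is Sunday.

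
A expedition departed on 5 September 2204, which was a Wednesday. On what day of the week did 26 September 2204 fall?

Within September 2204: 26 − 5 = 21 days.
21 is a multiple of 7, so 26 September 2204 falls on the same weekday: Wednesday.

Wednesday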